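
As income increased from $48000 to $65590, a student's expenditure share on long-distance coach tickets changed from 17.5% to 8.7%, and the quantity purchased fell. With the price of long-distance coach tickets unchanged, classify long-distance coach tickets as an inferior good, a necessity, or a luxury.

Quantity demanded falls as income rises, so η < 0.

inferior good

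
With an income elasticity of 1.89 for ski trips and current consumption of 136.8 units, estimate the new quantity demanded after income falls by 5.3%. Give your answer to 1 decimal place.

123.1

%ΔQ ≈ η × %ΔI = 1.89 × (-5.3%) = -10.017%.
New Q ≈ 136.8 × (1 − 0.10017) = 123.1.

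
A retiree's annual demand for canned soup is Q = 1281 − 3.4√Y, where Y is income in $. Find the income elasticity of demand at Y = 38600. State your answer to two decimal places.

-0.54

At Y = 38600: Q = 613.006.
dQ/dY = -3.4/(2√Y) = -0.00865277 at this income.
η = (dQ/dY)·(Y/Q) = -0.00865277 × (38600/613.006) = -0.54.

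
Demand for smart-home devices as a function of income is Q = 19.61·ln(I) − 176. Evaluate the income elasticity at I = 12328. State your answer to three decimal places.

At I = 12328: Q = 8.719.
dQ/dI = 19.61/I = 0.00159069 at this income.
η = (dQ/dI)·(I/Q) = 0.00159069 × (12328/8.719) = 2.249.

2.249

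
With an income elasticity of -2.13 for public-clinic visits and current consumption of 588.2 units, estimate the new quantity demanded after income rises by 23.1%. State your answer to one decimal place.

298.8

%ΔQ ≈ η × %ΔI = -2.13 × 23.1% = -49.203%.
New Q ≈ 588.2 × (1 − 0.49203) = 298.8.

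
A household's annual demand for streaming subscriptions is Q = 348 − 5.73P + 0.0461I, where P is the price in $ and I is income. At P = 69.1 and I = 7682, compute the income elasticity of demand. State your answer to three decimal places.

1.157

At P = 69.1, I = 7682: Q = 306.197.
Holding P constant, ∂Q/∂I = 0.0461.
η_I = (∂Q/∂I)·(I/Q) = 0.0461 × (7682/306.197) = 1.157.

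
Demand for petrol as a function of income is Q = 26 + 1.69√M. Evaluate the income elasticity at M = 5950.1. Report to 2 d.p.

0.42

At M = 5950.1: Q = 156.361.
dQ/dM = 1.69/(2√M) = 0.0109546 at this income.
η = (dQ/dM)·(M/Q) = 0.0109546 × (5950.1/156.361) = 0.42.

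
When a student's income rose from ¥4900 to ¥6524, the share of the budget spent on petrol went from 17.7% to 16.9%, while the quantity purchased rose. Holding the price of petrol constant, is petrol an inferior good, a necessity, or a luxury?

necessity

Quantity rises but the budget share falls as income rises, so 0 < η < 1.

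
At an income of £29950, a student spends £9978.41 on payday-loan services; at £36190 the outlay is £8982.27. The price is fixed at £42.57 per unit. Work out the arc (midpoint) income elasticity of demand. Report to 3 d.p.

With a constant price, Q₁ = 9978.41/42.57 = 234.400 and Q₂ = 8982.27/42.57 = 211.000 (equivalently, work directly with expenditure since P cancels).
Midpoint %ΔQ = (8982.27 − 9978.41)/9480.34 = -0.10507; midpoint %ΔI = (36190 − 29950)/33070 = 0.18869.
η = -0.10507 / 0.18869 = -0.557.

-0.557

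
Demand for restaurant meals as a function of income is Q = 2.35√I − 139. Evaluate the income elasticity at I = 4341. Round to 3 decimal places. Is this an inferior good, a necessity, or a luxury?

At I = 4341: Q = 15.833.
dQ/dI = 2.35/(2√I) = 0.0178338 at this income.
η = (dQ/dI)·(I/Q) = 0.0178338 × (4341/15.833) = 4.890.
Since η > 1, the good is a luxury.

4.890 (luxury)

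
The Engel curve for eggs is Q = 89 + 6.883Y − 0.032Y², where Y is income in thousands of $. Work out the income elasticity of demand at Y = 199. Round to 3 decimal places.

At Y = 199: Q = 191.4850.
dQ/dY = 6.883 − 0.064Y = -5.85300.
η = (dQ/dY)·(Y/Q) = -5.85300 × (199/191.4850) = -6.083.

-6.083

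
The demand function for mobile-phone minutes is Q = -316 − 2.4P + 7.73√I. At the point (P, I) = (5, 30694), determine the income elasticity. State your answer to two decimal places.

0.66

At P = 5, I = 30694: Q = 1026.273.
Holding P constant, ∂Q/∂I = 7.73/(2√I) = 0.0220609.
η_I = (∂Q/∂I)·(I/Q) = 0.0220609 × (30694/1026.273) = 0.66.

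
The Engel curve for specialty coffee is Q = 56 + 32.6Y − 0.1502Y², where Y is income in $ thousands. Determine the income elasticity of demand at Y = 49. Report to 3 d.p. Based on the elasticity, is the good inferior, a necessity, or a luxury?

0.678 (necessity)

At Y = 49: Q = 1292.7698.
dQ/dY = 32.6 − 0.3004Y = 17.88040.
η = (dQ/dY)·(Y/Q) = 17.88040 × (49/1292.7698) = 0.678.
0 < η < 1 ⇒ necessity.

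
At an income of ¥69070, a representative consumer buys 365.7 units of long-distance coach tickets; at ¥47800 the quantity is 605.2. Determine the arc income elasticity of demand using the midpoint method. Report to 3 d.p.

-1.355

ΔQ = 605.2 − 365.7 = 239.5; midpoint Q̄ = (365.7 + 605.2)/2 = 485.45.
ΔI = 47800 − 69070 = -21270; midpoint Ī = (69070 + 47800)/2 = 58435.
η = (ΔQ/Q̄) ÷ (ΔI/Ī) = (239.5/485.45) ÷ (-21270/58435) = -1.355.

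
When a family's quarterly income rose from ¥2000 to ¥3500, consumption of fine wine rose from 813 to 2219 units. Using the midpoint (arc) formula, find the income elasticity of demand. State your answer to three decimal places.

ΔQ = 2219 − 813 = 1406; midpoint Q̄ = (813 + 2219)/2 = 1516.
ΔI = 3500 − 2000 = 1500; midpoint Ī = (2000 + 3500)/2 = 2750.
η = (ΔQ/Q̄) ÷ (ΔI/Ī) = (1406/1516) ÷ (1500/2750) = 1.700.

1.700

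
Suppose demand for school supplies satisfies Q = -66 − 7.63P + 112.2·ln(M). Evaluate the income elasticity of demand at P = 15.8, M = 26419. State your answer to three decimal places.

At P = 15.8, M = 26419: Q = 955.848.
Holding P constant, ∂Q/∂M = 112.2/M = 0.00424694.
η_M = (∂Q/∂M)·(M/Q) = 0.00424694 × (26419/955.848) = 0.117.

0.117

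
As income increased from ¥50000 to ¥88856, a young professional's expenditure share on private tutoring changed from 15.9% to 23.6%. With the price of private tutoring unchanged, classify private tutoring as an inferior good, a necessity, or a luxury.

The budget share rises as income rises, so η > 1.

luxury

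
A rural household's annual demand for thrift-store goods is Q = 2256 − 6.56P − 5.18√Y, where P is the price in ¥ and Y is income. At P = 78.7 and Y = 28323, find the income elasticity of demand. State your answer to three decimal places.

At P = 78.7, Y = 28323: Q = 867.963.
Holding P constant, ∂Q/∂Y = -5.18/(2√Y) = -0.0153897.
η_Y = (∂Q/∂Y)·(Y/Q) = -0.0153897 × (28323/867.963) = -0.502.

-0.502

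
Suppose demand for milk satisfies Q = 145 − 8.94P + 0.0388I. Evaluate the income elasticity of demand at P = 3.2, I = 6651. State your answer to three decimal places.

0.689

At P = 3.2, I = 6651: Q = 374.451.
Holding P constant, ∂Q/∂I = 0.0388.
η_I = (∂Q/∂I)·(I/Q) = 0.0388 × (6651/374.451) = 0.689.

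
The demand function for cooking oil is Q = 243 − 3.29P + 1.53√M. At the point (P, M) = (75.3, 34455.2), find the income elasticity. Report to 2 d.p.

At P = 75.3, M = 34455.2: Q = 279.263.
Holding P constant, ∂Q/∂M = 1.53/(2√M) = 0.0041213.
η_M = (∂Q/∂M)·(M/Q) = 0.0041213 × (34455.2/279.263) = 0.51.

0.51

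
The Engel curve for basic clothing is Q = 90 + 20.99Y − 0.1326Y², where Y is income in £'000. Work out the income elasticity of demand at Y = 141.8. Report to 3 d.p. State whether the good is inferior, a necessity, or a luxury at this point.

-5.888 (inferior good)

At Y = 141.8: Q = 400.1620.
dQ/dY = 20.99 − 0.2652Y = -16.61536.
η = (dQ/dY)·(Y/Q) = -16.61536 × (141.8/400.1620) = -5.888.
η < 0 ⇒ inferior good.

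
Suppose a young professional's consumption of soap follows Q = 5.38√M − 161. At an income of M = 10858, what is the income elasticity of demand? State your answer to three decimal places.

At M = 10858: Q = 399.605.
dQ/dM = 5.38/(2√M) = 0.0258153 at this income.
η = (dQ/dM)·(M/Q) = 0.0258153 × (10858/399.605) = 0.701.

0.701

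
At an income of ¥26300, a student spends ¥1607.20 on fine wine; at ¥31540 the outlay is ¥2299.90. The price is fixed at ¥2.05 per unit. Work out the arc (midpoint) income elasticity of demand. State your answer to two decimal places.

1.96

With a constant price, Q₁ = 1607.20/2.05 = 784.000 and Q₂ = 2299.90/2.05 = 1121.902 (equivalently, work directly with expenditure since P cancels).
Midpoint %ΔQ = (2299.90 − 1607.20)/1953.55 = 0.35459; midpoint %ΔI = (31540 − 26300)/28920 = 0.18119.
η = 0.35459 / 0.18119 = 1.96.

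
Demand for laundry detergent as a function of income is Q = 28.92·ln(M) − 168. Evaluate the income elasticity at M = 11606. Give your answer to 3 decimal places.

At M = 11606: Q = 102.670.
dQ/dM = 28.92/M = 0.00249181 at this income.
η = (dQ/dM)·(M/Q) = 0.00249181 × (11606/102.670) = 0.282.

0.282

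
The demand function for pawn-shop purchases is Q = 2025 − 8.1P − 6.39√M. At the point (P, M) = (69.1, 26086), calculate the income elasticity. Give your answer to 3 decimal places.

-1.191

At P = 69.1, M = 26086: Q = 433.231.
Holding P constant, ∂Q/∂M = -6.39/(2√M) = -0.0197819.
η_M = (∂Q/∂M)·(M/Q) = -0.0197819 × (26086/433.231) = -1.191.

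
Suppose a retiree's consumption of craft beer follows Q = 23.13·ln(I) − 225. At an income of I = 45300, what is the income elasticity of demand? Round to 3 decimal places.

1.007

At I = 45300: Q = 22.978.
dQ/dI = 23.13/I = 0.000510596 at this income.
η = (dQ/dI)·(I/Q) = 0.000510596 × (45300/22.978) = 1.007.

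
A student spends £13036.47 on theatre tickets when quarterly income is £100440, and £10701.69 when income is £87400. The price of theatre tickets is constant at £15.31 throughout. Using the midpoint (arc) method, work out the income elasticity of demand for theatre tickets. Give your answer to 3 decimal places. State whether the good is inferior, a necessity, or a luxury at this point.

With a constant price, Q₁ = 13036.47/15.31 = 851.500 and Q₂ = 10701.69/15.31 = 699.000 (equivalently, work directly with expenditure since P cancels).
Midpoint %ΔQ = (10701.69 − 13036.47)/11869.08 = -0.19671; midpoint %ΔI = (87400 − 100440)/93920 = -0.13884.
η = -0.19671 / -0.13884 = 1.417.
η > 1 ⇒ luxury.

1.417 (luxury)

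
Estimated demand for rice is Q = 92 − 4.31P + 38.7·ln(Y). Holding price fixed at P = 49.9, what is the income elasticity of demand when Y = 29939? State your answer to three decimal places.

At P = 49.9, Y = 29939: Q = 275.809.
Holding P constant, ∂Q/∂Y = 38.7/Y = 0.00129263.
η_Y = (∂Q/∂Y)·(Y/Q) = 0.00129263 × (29939/275.809) = 0.140.

0.140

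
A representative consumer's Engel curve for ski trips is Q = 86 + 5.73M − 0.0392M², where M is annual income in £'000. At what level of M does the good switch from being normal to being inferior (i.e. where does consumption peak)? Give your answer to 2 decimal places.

dQ/dM = 5.73 − 0.0784M.
The good is inferior where dQ/dM < 0. Setting dQ/dM = 0 gives M = 5.73 / 0.0784 = 73.09.

73.09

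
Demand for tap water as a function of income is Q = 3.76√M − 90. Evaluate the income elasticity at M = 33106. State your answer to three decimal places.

0.576

At M = 33106: Q = 594.134.
dQ/dM = 3.76/(2√M) = 0.0103325 at this income.
η = (dQ/dM)·(M/Q) = 0.0103325 × (33106/594.134) = 0.576.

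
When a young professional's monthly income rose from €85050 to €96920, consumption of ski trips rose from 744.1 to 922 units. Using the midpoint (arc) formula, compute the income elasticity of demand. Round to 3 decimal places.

ΔQ = 922 − 744.1 = 177.9; midpoint Q̄ = (744.1 + 922)/2 = 833.05.
ΔI = 96920 − 85050 = 11870; midpoint Ī = (85050 + 96920)/2 = 90985.
η = (ΔQ/Q̄) ÷ (ΔI/Ī) = (177.9/833.05) ÷ (11870/90985) = 1.637.

1.637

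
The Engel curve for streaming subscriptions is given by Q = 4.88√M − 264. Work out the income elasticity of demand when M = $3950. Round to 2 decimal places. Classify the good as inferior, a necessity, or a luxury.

3.59 (luxury)

At M = 3950: Q = 42.703.
dQ/dM = 4.88/(2√M) = 0.0388232 at this income.
η = (dQ/dM)·(M/Q) = 0.0388232 × (3950/42.703) = 3.59.
Since η > 1, the good is a luxury.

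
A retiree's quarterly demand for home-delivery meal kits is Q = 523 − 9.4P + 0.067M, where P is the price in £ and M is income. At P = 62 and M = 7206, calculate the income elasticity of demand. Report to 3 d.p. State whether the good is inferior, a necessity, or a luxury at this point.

1.141 (luxury)

At P = 62, M = 7206: Q = 423.002.
Holding P constant, ∂Q/∂M = 0.067.
η_M = (∂Q/∂M)·(M/Q) = 0.067 × (7206/423.002) = 1.141.
Since η > 1, this is a luxury.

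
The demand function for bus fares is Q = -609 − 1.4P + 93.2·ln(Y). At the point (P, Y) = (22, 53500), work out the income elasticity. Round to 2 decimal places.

0.25

At P = 22, Y = 53500: Q = 374.909.
Holding P constant, ∂Q/∂Y = 93.2/Y = 0.00174206.
η_Y = (∂Q/∂Y)·(Y/Q) = 0.00174206 × (53500/374.909) = 0.25.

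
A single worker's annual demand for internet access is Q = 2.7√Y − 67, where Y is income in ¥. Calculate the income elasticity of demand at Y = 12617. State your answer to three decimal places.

0.642

At Y = 12617: Q = 236.279.
dQ/dY = 2.7/(2√Y) = 0.0120187 at this income.
η = (dQ/dY)·(Y/Q) = 0.0120187 × (12617/236.279) = 0.642.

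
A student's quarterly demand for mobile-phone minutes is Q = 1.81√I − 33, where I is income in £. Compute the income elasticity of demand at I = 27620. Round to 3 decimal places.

At I = 27620: Q = 267.809.
dQ/dI = 1.81/(2√I) = 0.00544549 at this income.
η = (dQ/dI)·(I/Q) = 0.00544549 × (27620/267.809) = 0.562.

0.562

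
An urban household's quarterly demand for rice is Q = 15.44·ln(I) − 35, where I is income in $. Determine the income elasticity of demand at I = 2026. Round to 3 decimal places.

At I = 2026: Q = 82.557.
dQ/dI = 15.44/I = 0.00762093 at this income.
η = (dQ/dI)·(I/Q) = 0.00762093 × (2026/82.557) = 0.187.

0.187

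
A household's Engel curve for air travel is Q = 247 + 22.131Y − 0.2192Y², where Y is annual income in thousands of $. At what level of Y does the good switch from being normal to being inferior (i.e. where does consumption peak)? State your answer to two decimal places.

50.48

dQ/dY = 22.131 − 0.4384Y.
The good is inferior where dQ/dY < 0. Setting dQ/dY = 0 gives Y = 22.131 / 0.4384 = 50.48.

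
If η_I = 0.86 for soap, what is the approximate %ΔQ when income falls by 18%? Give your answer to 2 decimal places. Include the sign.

%ΔQ ≈ η × %ΔI = 0.86 × (-18%) = -15.48%.

-15.48%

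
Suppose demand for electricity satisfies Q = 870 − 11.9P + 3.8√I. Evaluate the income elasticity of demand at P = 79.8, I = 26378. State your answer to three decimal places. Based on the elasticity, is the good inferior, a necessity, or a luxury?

At P = 79.8, I = 26378: Q = 537.550.
Holding P constant, ∂Q/∂I = 3.8/(2√I) = 0.0116986.
η_I = (∂Q/∂I)·(I/Q) = 0.0116986 × (26378/537.550) = 0.574.
Since 0 < η < 1, this is a necessity.

0.574 (necessity)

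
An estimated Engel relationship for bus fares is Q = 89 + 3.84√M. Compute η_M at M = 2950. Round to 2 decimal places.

0.35

At M = 2950: Q = 297.565.
dQ/dM = 3.84/(2√M) = 0.0353501 at this income.
η = (dQ/dM)·(M/Q) = 0.0353501 × (2950/297.565) = 0.35.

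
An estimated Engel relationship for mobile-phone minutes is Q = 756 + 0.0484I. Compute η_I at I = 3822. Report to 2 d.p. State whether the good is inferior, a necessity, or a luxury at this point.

At I = 3822: Q = 940.985.
dQ/dI = 0.0484.
η = (dQ/dI)·(I/Q) = 0.0484 × (3822/940.985) = 0.20.
Since 0 < η < 1, the good is a necessity.

0.20 (necessity)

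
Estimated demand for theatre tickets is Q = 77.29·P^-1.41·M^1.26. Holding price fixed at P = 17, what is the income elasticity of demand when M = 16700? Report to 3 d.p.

1.260

For a multiplicative demand Q = A·P^α·M^β, the income elasticity is β everywhere.
Here β = 1.26, so η = 1.260.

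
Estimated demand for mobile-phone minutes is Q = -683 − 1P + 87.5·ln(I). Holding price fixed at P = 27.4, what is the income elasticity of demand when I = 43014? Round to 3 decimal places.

At P = 27.4, I = 43014: Q = 223.162.
Holding P constant, ∂Q/∂I = 87.5/I = 0.00203422.
η_I = (∂Q/∂I)·(I/Q) = 0.00203422 × (43014/223.162) = 0.392.

0.392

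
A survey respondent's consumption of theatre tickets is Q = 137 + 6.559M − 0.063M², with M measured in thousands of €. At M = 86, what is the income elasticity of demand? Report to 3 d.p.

-1.564

At M = 86: Q = 235.1260.
dQ/dM = 6.559 − 0.126M = -4.27700.
η = (dQ/dM)·(M/Q) = -4.27700 × (86/235.1260) = -1.564.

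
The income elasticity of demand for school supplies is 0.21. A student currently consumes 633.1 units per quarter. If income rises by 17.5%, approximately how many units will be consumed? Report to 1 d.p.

%ΔQ ≈ η × %ΔI = 0.21 × 17.5% = 3.675%.
New Q ≈ 633.1 × (1 + 0.03675) = 656.4.

656.4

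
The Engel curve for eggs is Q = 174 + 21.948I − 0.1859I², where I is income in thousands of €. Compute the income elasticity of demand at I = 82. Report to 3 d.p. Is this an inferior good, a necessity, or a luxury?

At I = 82: Q = 723.7444.
dQ/dI = 21.948 − 0.3718I = -8.53960.
η = (dQ/dI)·(I/Q) = -8.53960 × (82/723.7444) = -0.968.
η < 0 ⇒ inferior good.

-0.968 (inferior good)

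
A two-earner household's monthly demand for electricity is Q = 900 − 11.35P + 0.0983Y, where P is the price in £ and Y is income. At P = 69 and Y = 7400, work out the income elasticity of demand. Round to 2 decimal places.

0.86

At P = 69, Y = 7400: Q = 844.270.
Holding P constant, ∂Q/∂Y = 0.0983.
η_Y = (∂Q/∂Y)·(Y/Q) = 0.0983 × (7400/844.270) = 0.86.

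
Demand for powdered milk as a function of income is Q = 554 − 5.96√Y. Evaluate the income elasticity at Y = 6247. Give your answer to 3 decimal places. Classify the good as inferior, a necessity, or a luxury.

At Y = 6247: Q = 82.934.
dQ/dY = -5.96/(2√Y) = -0.0377034 at this income.
η = (dQ/dY)·(Y/Q) = -0.0377034 × (6247/82.934) = -2.840.
Since η < 0, the good is an inferior good.

-2.840 (inferior good)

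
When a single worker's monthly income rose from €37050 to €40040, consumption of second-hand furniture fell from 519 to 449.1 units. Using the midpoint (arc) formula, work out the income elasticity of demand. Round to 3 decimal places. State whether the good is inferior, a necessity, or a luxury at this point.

-1.862 (inferior good)

ΔQ = 449.1 − 519 = -69.9; midpoint Q̄ = (519 + 449.1)/2 = 484.05.
ΔI = 40040 − 37050 = 2990; midpoint Ī = (37050 + 40040)/2 = 38545.
η = (ΔQ/Q̄) ÷ (ΔI/Ī) = (-69.9/484.05) ÷ (2990/38545) = -1.862.
η < 0 ⇒ inferior good.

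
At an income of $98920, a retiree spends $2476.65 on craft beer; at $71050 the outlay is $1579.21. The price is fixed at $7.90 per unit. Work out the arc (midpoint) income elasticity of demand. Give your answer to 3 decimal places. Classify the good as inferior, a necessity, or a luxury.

With a constant price, Q₁ = 2476.65/7.90 = 313.500 and Q₂ = 1579.21/7.90 = 199.900 (equivalently, work directly with expenditure since P cancels).
Midpoint %ΔQ = (1579.21 − 2476.65)/2027.93 = -0.44254; midpoint %ΔI = (71050 − 98920)/84985 = -0.32794.
η = -0.44254 / -0.32794 = 1.349.
η > 1 ⇒ luxury.

1.349 (luxury)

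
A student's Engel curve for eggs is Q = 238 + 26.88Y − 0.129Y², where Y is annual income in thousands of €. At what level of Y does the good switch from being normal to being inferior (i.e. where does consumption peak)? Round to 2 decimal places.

104.19

dQ/dY = 26.88 − 0.258Y.
The good is inferior where dQ/dY < 0. Setting dQ/dY = 0 gives Y = 26.88 / 0.258 = 104.19.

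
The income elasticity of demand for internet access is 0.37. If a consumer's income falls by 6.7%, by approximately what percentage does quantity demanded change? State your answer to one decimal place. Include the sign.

-2.5%

%ΔQ ≈ η × %ΔI = 0.37 × (-6.7%) = -2.5%.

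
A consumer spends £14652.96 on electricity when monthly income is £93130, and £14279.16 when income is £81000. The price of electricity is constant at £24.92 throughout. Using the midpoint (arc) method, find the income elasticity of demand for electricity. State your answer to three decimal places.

With a constant price, Q₁ = 14652.96/24.92 = 588.000 and Q₂ = 14279.16/24.92 = 573.000 (equivalently, work directly with expenditure since P cancels).
Midpoint %ΔQ = (14279.16 − 14652.96)/14466.06 = -0.02584; midpoint %ΔI = (81000 − 93130)/87065 = -0.13932.
η = -0.02584 / -0.13932 = 0.185.

0.185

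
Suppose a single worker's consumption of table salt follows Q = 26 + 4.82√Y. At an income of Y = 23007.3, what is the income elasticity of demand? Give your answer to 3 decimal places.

At Y = 23007.3: Q = 757.105.
dQ/dY = 4.82/(2√Y) = 0.0158885 at this income.
η = (dQ/dY)·(Y/Q) = 0.0158885 × (23007.3/757.105) = 0.483.

0.483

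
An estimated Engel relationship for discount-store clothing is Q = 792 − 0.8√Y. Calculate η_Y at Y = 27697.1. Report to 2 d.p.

-0.10

At Y = 27697.1: Q = 658.860.
dQ/dY = -0.8/(2√Y) = -0.00240349 at this income.
η = (dQ/dY)·(Y/Q) = -0.00240349 × (27697.1/658.860) = -0.10.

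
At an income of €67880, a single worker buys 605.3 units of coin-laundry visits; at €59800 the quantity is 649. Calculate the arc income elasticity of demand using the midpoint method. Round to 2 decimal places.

-0.55

ΔQ = 649 − 605.3 = 43.7; midpoint Q̄ = (605.3 + 649)/2 = 627.15.
ΔI = 59800 − 67880 = -8080; midpoint Ī = (67880 + 59800)/2 = 63840.
η = (ΔQ/Q̄) ÷ (ΔI/Ī) = (43.7/627.15) ÷ (-8080/63840) = -0.55.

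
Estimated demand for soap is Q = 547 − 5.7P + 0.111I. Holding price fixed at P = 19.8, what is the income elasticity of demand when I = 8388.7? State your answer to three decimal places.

0.682

At P = 19.8, I = 8388.7: Q = 1365.286.
Holding P constant, ∂Q/∂I = 0.111.
η_I = (∂Q/∂I)·(I/Q) = 0.111 × (8388.7/1365.286) = 0.682.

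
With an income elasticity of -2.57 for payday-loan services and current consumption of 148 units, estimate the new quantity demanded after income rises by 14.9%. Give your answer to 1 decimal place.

%ΔQ ≈ η × %ΔI = -2.57 × 14.9% = -38.293%.
New Q ≈ 148 × (1 − 0.38293) = 91.3.

91.3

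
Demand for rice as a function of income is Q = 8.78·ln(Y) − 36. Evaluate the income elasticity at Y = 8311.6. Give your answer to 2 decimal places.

At Y = 8311.6: Q = 43.243.
dQ/dY = 8.78/Y = 0.00105635 at this income.
η = (dQ/dY)·(Y/Q) = 0.00105635 × (8311.6/43.243) = 0.20.

0.20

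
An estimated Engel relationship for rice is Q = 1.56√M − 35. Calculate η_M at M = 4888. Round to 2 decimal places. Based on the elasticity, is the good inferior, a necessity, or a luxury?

0.74 (necessity)

At M = 4888: Q = 74.066.
dQ/dM = 1.56/(2√M) = 0.0111565 at this income.
η = (dQ/dM)·(M/Q) = 0.0111565 × (4888/74.066) = 0.74.
Since 0 < η < 1, the good is a necessity.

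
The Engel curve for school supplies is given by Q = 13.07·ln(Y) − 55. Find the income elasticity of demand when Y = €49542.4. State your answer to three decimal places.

At Y = 49542.4: Q = 86.294.
dQ/dY = 13.07/Y = 0.000263814 at this income.
η = (dQ/dY)·(Y/Q) = 0.000263814 × (49542.4/86.294) = 0.151.

0.151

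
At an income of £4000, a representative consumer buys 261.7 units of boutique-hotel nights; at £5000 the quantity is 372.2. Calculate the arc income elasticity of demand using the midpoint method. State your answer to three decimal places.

ΔQ = 372.2 − 261.7 = 110.5; midpoint Q̄ = (261.7 + 372.2)/2 = 316.95.
ΔI = 5000 − 4000 = 1000; midpoint Ī = (4000 + 5000)/2 = 4500.
η = (ΔQ/Q̄) ÷ (ΔI/Ī) = (110.5/316.95) ÷ (1000/4500) = 1.569.

1.569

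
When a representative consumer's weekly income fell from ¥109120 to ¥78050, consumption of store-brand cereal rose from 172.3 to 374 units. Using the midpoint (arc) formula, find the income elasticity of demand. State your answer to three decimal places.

ΔQ = 374 − 172.3 = 201.7; midpoint Q̄ = (172.3 + 374)/2 = 273.15.
ΔI = 78050 − 109120 = -31070; midpoint Ī = (109120 + 78050)/2 = 93585.
η = (ΔQ/Q̄) ÷ (ΔI/Ī) = (201.7/273.15) ÷ (-31070/93585) = -2.224.

-2.224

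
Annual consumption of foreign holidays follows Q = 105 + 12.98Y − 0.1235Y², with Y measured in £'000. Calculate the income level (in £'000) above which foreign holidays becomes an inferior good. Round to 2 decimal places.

52.55

dQ/dY = 12.98 − 0.247Y.
The good is inferior where dQ/dY < 0. Setting dQ/dY = 0 gives Y = 12.98 / 0.247 = 52.55.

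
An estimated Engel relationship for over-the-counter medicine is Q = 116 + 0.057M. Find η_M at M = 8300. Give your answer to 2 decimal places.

0.80

At M = 8300: Q = 589.100.
dQ/dM = 0.057.
η = (dQ/dM)·(M/Q) = 0.057 × (8300/589.100) = 0.80.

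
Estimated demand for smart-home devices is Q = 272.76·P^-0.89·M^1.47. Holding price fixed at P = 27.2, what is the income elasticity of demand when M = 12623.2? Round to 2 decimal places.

For a multiplicative demand Q = A·P^α·M^β, the income elasticity is β everywhere.
Here β = 1.47, so η = 1.47.

1.47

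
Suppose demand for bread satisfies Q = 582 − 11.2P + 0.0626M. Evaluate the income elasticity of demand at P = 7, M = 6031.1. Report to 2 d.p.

At P = 7, M = 6031.1: Q = 881.147.
Holding P constant, ∂Q/∂M = 0.0626.
η_M = (∂Q/∂M)·(M/Q) = 0.0626 × (6031.1/881.147) = 0.43.

0.43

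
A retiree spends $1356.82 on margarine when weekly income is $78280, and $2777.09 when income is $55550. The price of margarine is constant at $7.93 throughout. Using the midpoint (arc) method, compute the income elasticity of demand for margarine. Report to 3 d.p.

-2.023

With a constant price, Q₁ = 1356.82/7.93 = 171.100 and Q₂ = 2777.09/7.93 = 350.201 (equivalently, work directly with expenditure since P cancels).
Midpoint %ΔQ = (2777.09 − 1356.82)/2066.96 = 0.68713; midpoint %ΔI = (55550 − 78280)/66915 = -0.33968.
η = 0.68713 / -0.33968 = -2.023.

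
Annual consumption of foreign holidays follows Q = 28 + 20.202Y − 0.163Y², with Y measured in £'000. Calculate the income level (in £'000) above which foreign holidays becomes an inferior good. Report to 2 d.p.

61.97

dQ/dY = 20.202 − 0.326Y.
The good is inferior where dQ/dY < 0. Setting dQ/dY = 0 gives Y = 20.202 / 0.326 = 61.97.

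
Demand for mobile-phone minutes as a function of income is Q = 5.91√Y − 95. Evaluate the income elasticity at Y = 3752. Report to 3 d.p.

At Y = 3752: Q = 267.009.
dQ/dY = 5.91/(2√Y) = 0.0482421 at this income.
η = (dQ/dY)·(Y/Q) = 0.0482421 × (3752/267.009) = 0.678.

0.678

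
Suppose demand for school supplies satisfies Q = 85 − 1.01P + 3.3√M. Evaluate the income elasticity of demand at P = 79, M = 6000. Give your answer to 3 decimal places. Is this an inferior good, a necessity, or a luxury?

At P = 79, M = 6000: Q = 260.827.
Holding P constant, ∂Q/∂M = 3.3/(2√M) = 0.0213014.
η_M = (∂Q/∂M)·(M/Q) = 0.0213014 × (6000/260.827) = 0.490.
Since 0 < η < 1, this is a necessity.

0.490 (necessity)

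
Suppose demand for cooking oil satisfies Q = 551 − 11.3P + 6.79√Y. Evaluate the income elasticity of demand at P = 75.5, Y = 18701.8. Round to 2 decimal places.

0.74

At P = 75.5, Y = 18701.8: Q = 626.413.
Holding P constant, ∂Q/∂Y = 6.79/(2√Y) = 0.0248255.
η_Y = (∂Q/∂Y)·(Y/Q) = 0.0248255 × (18701.8/626.413) = 0.74.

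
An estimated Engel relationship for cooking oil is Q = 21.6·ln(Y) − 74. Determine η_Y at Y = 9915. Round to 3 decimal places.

0.173

At Y = 9915: Q = 124.759.
dQ/dY = 21.6/Y = 0.00217852 at this income.
η = (dQ/dY)·(Y/Q) = 0.00217852 × (9915/124.759) = 0.173.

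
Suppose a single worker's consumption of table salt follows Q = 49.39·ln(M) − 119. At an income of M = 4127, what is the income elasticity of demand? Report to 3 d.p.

At M = 4127: Q = 292.187.
dQ/dM = 49.39/M = 0.0119675 at this income.
η = (dQ/dM)·(M/Q) = 0.0119675 × (4127/292.187) = 0.169.

0.169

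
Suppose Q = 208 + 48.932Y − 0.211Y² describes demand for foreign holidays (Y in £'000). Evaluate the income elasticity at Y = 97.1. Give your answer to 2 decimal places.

At Y = 97.1: Q = 2969.9027.
dQ/dY = 48.932 − 0.422Y = 7.95580.
η = (dQ/dY)·(Y/Q) = 7.95580 × (97.1/2969.9027) = 0.26.

0.26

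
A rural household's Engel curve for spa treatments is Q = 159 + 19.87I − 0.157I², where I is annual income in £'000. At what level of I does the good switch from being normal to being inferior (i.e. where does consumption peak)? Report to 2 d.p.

dQ/dI = 19.87 − 0.314I.
The good is inferior where dQ/dI < 0. Setting dQ/dI = 0 gives I = 19.87 / 0.314 = 63.28.

63.28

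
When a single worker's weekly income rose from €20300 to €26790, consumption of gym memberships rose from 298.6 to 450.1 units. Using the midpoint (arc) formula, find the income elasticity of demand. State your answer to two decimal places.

1.47

ΔQ = 450.1 − 298.6 = 151.5; midpoint Q̄ = (298.6 + 450.1)/2 = 374.35.
ΔI = 26790 − 20300 = 6490; midpoint Ī = (20300 + 26790)/2 = 23545.
η = (ΔQ/Q̄) ÷ (ΔI/Ī) = (151.5/374.35) ÷ (6490/23545) = 1.47.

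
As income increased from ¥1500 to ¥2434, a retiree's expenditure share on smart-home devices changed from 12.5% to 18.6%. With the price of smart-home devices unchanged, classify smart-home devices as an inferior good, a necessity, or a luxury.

The budget share rises as income rises, so η > 1.

luxury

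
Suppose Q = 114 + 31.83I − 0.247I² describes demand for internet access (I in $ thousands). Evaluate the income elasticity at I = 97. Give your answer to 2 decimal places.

At I = 97: Q = 877.4870.
dQ/dI = 31.83 − 0.494I = -16.08800.
η = (dQ/dI)·(I/Q) = -16.08800 × (97/877.4870) = -1.78.

-1.78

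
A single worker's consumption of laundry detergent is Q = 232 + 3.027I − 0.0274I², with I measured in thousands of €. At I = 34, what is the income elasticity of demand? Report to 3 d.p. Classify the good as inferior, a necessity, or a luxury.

At I = 34: Q = 303.2436.
dQ/dI = 3.027 − 0.0548I = 1.16380.
η = (dQ/dI)·(I/Q) = 1.16380 × (34/303.2436) = 0.130.
0 < η < 1 ⇒ necessity.

0.130 (necessity)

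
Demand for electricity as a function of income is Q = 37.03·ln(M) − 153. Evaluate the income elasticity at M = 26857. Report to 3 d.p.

0.165

At M = 26857: Q = 224.642.
dQ/dM = 37.03/M = 0.00137878 at this income.
η = (dQ/dM)·(M/Q) = 0.00137878 × (26857/224.642) = 0.165.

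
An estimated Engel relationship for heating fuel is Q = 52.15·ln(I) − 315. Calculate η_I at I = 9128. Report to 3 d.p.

0.325

At I = 9128: Q = 160.561.
dQ/dI = 52.15/I = 0.00571319 at this income.
η = (dQ/dI)·(I/Q) = 0.00571319 × (9128/160.561) = 0.325.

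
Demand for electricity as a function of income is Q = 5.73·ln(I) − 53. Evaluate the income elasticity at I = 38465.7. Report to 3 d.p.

0.765

At I = 38465.7: Q = 7.495.
dQ/dI = 5.73/I = 0.000148964 at this income.
η = (dQ/dI)·(I/Q) = 0.000148964 × (38465.7/7.495) = 0.765.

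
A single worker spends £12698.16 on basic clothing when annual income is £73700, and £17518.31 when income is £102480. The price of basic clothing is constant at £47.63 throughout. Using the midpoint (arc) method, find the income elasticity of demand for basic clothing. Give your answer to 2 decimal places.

0.98

With a constant price, Q₁ = 12698.16/47.63 = 266.600 and Q₂ = 17518.31/47.63 = 367.800 (equivalently, work directly with expenditure since P cancels).
Midpoint %ΔQ = (17518.31 − 12698.16)/15108.24 = 0.31904; midpoint %ΔI = (102480 − 73700)/88090 = 0.32671.
η = 0.31904 / 0.32671 = 0.98.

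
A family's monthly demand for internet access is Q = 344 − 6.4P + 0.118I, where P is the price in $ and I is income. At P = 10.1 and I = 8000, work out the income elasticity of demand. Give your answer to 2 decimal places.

At P = 10.1, I = 8000: Q = 1223.360.
Holding P constant, ∂Q/∂I = 0.118.
η_I = (∂Q/∂I)·(I/Q) = 0.118 × (8000/1223.360) = 0.77.

0.77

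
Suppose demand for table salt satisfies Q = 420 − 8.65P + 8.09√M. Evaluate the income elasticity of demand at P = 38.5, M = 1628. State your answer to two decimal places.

0.39

At P = 38.5, M = 1628: Q = 413.394.
Holding P constant, ∂Q/∂M = 8.09/(2√M) = 0.100252.
η_M = (∂Q/∂M)·(M/Q) = 0.100252 × (1628/413.394) = 0.39.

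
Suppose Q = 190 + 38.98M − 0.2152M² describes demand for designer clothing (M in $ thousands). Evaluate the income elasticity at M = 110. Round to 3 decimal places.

At M = 110: Q = 1873.8800.
dQ/dM = 38.98 − 0.4304M = -8.36400.
η = (dQ/dM)·(M/Q) = -8.36400 × (110/1873.8800) = -0.491.

-0.491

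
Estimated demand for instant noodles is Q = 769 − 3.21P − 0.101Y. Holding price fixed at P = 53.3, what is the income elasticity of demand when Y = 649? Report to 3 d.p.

-0.123

At P = 53.3, Y = 649: Q = 532.358.
Holding P constant, ∂Q/∂Y = −0.101.
η_Y = (∂Q/∂Y)·(Y/Q) = -0.101 × (649/532.358) = -0.123.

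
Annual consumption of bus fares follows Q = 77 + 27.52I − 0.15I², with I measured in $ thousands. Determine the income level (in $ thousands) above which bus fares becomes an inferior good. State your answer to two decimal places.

91.73

dQ/dI = 27.52 − 0.3I.
The good is inferior where dQ/dI < 0. Setting dQ/dI = 0 gives I = 27.52 / 0.3 = 91.73.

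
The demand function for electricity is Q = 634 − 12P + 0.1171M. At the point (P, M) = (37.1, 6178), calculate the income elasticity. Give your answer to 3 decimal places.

At P = 37.1, M = 6178: Q = 912.244.
Holding P constant, ∂Q/∂M = 0.1171.
η_M = (∂Q/∂M)·(M/Q) = 0.1171 × (6178/912.244) = 0.793.

0.793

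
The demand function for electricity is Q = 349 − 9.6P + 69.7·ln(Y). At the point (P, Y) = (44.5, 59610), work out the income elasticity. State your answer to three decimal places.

0.101

At P = 44.5, Y = 59610: Q = 688.192.
Holding P constant, ∂Q/∂Y = 69.7/Y = 0.00116927.
η_Y = (∂Q/∂Y)·(Y/Q) = 0.00116927 × (59610/688.192) = 0.101.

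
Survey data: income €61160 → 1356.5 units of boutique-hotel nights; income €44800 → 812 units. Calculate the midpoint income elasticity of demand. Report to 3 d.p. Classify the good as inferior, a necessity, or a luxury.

1.626 (luxury)

ΔQ = 812 − 1356.5 = -544.5; midpoint Q̄ = (1356.5 + 812)/2 = 1084.25.
ΔI = 44800 − 61160 = -16360; midpoint Ī = (61160 + 44800)/2 = 52980.
η = (ΔQ/Q̄) ÷ (ΔI/Ī) = (-544.5/1084.25) ÷ (-16360/52980) = 1.626.
η > 1 ⇒ luxury.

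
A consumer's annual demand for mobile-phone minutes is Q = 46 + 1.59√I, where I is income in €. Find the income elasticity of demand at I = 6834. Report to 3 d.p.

0.370

At I = 6834: Q = 177.442.
dQ/dI = 1.59/(2√I) = 0.00961678 at this income.
η = (dQ/dI)·(I/Q) = 0.00961678 × (6834/177.442) = 0.370.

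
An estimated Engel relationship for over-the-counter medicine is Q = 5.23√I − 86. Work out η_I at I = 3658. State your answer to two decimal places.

At I = 3658: Q = 230.318.
dQ/dI = 5.23/(2√I) = 0.0432364 at this income.
η = (dQ/dI)·(I/Q) = 0.0432364 × (3658/230.318) = 0.69.

0.69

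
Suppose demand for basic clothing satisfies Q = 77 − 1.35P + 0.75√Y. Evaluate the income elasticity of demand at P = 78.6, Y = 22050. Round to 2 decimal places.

At P = 78.6, Y = 22050: Q = 82.259.
Holding P constant, ∂Q/∂Y = 0.75/(2√Y) = 0.00252538.
η_Y = (∂Q/∂Y)·(Y/Q) = 0.00252538 × (22050/82.259) = 0.68.

0.68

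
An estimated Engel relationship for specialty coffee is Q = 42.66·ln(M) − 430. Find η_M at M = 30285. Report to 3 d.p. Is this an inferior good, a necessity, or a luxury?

At M = 30285: Q = 10.183.
dQ/dM = 42.66/M = 0.00140862 at this income.
η = (dQ/dM)·(M/Q) = 0.00140862 × (30285/10.183) = 4.189.
Since η > 1, the good is a luxury.

4.189 (luxury)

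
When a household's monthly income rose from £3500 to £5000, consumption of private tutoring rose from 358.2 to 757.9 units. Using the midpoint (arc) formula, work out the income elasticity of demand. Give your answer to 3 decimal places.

2.029

ΔQ = 757.9 − 358.2 = 399.7; midpoint Q̄ = (358.2 + 757.9)/2 = 558.05.
ΔI = 5000 − 3500 = 1500; midpoint Ī = (3500 + 5000)/2 = 4250.
η = (ΔQ/Q̄) ÷ (ΔI/Ī) = (399.7/558.05) ÷ (1500/4250) = 2.029.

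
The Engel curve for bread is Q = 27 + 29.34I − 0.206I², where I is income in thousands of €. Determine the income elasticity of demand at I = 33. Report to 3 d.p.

0.674

At I = 33: Q = 770.8860.
dQ/dI = 29.34 − 0.412I = 15.74400.
η = (dQ/dI)·(I/Q) = 15.74400 × (33/770.8860) = 0.674.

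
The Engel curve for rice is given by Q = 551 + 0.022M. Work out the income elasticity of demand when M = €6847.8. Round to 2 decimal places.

0.21

At M = 6847.8: Q = 701.652.
dQ/dM = 0.022.
η = (dQ/dM)·(M/Q) = 0.022 × (6847.8/701.652) = 0.21.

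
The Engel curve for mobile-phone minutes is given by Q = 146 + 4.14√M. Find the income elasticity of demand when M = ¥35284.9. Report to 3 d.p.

At M = 35284.9: Q = 923.669.
dQ/dM = 4.14/(2√M) = 0.0110199 at this income.
η = (dQ/dM)·(M/Q) = 0.0110199 × (35284.9/923.669) = 0.421.

0.421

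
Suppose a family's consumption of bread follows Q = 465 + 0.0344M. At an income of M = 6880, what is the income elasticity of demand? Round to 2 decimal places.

At M = 6880: Q = 701.672.
dQ/dM = 0.0344.
η = (dQ/dM)·(M/Q) = 0.0344 × (6880/701.672) = 0.34.

0.34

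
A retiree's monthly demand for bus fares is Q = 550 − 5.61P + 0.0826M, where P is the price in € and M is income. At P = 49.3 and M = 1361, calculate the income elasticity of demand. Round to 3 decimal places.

At P = 49.3, M = 1361: Q = 385.846.
Holding P constant, ∂Q/∂M = 0.0826.
η_M = (∂Q/∂M)·(M/Q) = 0.0826 × (1361/385.846) = 0.291.

0.291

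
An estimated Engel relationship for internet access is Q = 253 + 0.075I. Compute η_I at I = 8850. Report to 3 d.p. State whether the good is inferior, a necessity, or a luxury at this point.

At I = 8850: Q = 916.750.
dQ/dI = 0.075.
η = (dQ/dI)·(I/Q) = 0.075 × (8850/916.750) = 0.724.
Since 0 < η < 1, the good is a necessity.

0.724 (necessity)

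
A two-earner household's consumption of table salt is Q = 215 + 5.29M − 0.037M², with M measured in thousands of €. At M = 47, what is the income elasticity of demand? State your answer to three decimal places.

At M = 47: Q = 381.8970.
dQ/dM = 5.29 − 0.074M = 1.81200.
η = (dQ/dM)·(M/Q) = 1.81200 × (47/381.8970) = 0.223.

0.223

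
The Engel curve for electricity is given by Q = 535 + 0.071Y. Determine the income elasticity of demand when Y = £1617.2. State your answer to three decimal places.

At Y = 1617.2: Q = 649.821.
dQ/dY = 0.071.
η = (dQ/dY)·(Y/Q) = 0.071 × (1617.2/649.821) = 0.177.

0.177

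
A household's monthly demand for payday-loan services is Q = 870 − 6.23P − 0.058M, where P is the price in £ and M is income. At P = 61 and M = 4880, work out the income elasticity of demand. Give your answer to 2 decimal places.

-1.37

At P = 61, M = 4880: Q = 206.930.
Holding P constant, ∂Q/∂M = −0.058.
η_M = (∂Q/∂M)·(M/Q) = -0.058 × (4880/206.930) = -1.37.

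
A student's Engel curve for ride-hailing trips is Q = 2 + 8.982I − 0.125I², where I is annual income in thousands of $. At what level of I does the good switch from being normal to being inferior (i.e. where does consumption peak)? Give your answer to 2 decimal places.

dQ/dI = 8.982 − 0.25I.
The good is inferior where dQ/dI < 0. Setting dQ/dI = 0 gives I = 8.982 / 0.25 = 35.93.

35.93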